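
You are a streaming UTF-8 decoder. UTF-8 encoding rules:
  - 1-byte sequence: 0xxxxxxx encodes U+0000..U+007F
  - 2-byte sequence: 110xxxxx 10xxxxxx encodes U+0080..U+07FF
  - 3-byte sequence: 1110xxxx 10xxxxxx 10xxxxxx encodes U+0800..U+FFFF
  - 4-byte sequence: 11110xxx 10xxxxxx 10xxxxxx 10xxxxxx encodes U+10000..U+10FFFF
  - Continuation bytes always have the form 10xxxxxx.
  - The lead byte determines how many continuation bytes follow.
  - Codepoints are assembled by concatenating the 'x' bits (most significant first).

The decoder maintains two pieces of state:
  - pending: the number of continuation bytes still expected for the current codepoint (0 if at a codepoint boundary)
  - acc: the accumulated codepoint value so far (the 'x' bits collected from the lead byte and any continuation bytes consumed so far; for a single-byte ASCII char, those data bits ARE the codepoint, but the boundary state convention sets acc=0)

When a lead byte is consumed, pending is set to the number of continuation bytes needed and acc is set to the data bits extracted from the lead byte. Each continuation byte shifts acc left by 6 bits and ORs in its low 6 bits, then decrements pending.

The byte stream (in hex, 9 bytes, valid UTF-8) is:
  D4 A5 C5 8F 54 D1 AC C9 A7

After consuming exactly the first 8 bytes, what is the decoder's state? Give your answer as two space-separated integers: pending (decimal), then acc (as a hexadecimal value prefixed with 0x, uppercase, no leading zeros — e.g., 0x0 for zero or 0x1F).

Answer: 1 0x9

Derivation:
Byte[0]=D4: 2-byte lead. pending=1, acc=0x14
Byte[1]=A5: continuation. acc=(acc<<6)|0x25=0x525, pending=0
Byte[2]=C5: 2-byte lead. pending=1, acc=0x5
Byte[3]=8F: continuation. acc=(acc<<6)|0x0F=0x14F, pending=0
Byte[4]=54: 1-byte. pending=0, acc=0x0
Byte[5]=D1: 2-byte lead. pending=1, acc=0x11
Byte[6]=AC: continuation. acc=(acc<<6)|0x2C=0x46C, pending=0
Byte[7]=C9: 2-byte lead. pending=1, acc=0x9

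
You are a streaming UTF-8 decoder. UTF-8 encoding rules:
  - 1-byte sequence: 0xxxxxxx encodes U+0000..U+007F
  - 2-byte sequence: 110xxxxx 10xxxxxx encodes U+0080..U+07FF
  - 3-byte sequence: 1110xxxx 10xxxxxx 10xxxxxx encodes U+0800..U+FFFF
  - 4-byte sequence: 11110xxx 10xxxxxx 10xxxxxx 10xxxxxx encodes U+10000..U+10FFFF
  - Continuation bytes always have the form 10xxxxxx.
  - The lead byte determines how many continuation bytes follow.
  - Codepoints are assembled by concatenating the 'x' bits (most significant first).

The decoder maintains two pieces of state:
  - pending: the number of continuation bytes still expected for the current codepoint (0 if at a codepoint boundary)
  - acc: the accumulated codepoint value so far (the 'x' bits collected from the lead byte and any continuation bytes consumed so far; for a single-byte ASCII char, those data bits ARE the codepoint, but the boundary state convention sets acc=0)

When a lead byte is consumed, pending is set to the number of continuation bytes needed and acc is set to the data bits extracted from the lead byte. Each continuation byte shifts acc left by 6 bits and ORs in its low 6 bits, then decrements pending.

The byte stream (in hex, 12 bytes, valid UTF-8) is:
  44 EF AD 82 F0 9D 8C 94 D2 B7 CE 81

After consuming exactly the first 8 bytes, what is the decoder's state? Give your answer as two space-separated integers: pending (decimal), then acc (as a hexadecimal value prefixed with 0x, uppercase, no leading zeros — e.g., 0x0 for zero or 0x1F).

Byte[0]=44: 1-byte. pending=0, acc=0x0
Byte[1]=EF: 3-byte lead. pending=2, acc=0xF
Byte[2]=AD: continuation. acc=(acc<<6)|0x2D=0x3ED, pending=1
Byte[3]=82: continuation. acc=(acc<<6)|0x02=0xFB42, pending=0
Byte[4]=F0: 4-byte lead. pending=3, acc=0x0
Byte[5]=9D: continuation. acc=(acc<<6)|0x1D=0x1D, pending=2
Byte[6]=8C: continuation. acc=(acc<<6)|0x0C=0x74C, pending=1
Byte[7]=94: continuation. acc=(acc<<6)|0x14=0x1D314, pending=0

Answer: 0 0x1D314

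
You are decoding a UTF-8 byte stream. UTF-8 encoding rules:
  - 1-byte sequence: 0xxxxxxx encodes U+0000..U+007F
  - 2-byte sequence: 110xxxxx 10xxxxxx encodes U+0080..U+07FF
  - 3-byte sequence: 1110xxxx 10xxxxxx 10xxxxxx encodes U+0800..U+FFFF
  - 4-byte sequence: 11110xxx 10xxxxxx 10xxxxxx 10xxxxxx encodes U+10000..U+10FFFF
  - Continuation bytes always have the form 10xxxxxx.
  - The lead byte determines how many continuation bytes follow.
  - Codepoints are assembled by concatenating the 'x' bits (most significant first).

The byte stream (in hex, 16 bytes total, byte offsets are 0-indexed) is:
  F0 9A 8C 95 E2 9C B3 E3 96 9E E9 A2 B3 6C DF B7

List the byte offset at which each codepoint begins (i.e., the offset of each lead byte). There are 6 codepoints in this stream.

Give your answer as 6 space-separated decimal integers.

Answer: 0 4 7 10 13 14

Derivation:
Byte[0]=F0: 4-byte lead, need 3 cont bytes. acc=0x0
Byte[1]=9A: continuation. acc=(acc<<6)|0x1A=0x1A
Byte[2]=8C: continuation. acc=(acc<<6)|0x0C=0x68C
Byte[3]=95: continuation. acc=(acc<<6)|0x15=0x1A315
Completed: cp=U+1A315 (starts at byte 0)
Byte[4]=E2: 3-byte lead, need 2 cont bytes. acc=0x2
Byte[5]=9C: continuation. acc=(acc<<6)|0x1C=0x9C
Byte[6]=B3: continuation. acc=(acc<<6)|0x33=0x2733
Completed: cp=U+2733 (starts at byte 4)
Byte[7]=E3: 3-byte lead, need 2 cont bytes. acc=0x3
Byte[8]=96: continuation. acc=(acc<<6)|0x16=0xD6
Byte[9]=9E: continuation. acc=(acc<<6)|0x1E=0x359E
Completed: cp=U+359E (starts at byte 7)
Byte[10]=E9: 3-byte lead, need 2 cont bytes. acc=0x9
Byte[11]=A2: continuation. acc=(acc<<6)|0x22=0x262
Byte[12]=B3: continuation. acc=(acc<<6)|0x33=0x98B3
Completed: cp=U+98B3 (starts at byte 10)
Byte[13]=6C: 1-byte ASCII. cp=U+006C
Byte[14]=DF: 2-byte lead, need 1 cont bytes. acc=0x1F
Byte[15]=B7: continuation. acc=(acc<<6)|0x37=0x7F7
Completed: cp=U+07F7 (starts at byte 14)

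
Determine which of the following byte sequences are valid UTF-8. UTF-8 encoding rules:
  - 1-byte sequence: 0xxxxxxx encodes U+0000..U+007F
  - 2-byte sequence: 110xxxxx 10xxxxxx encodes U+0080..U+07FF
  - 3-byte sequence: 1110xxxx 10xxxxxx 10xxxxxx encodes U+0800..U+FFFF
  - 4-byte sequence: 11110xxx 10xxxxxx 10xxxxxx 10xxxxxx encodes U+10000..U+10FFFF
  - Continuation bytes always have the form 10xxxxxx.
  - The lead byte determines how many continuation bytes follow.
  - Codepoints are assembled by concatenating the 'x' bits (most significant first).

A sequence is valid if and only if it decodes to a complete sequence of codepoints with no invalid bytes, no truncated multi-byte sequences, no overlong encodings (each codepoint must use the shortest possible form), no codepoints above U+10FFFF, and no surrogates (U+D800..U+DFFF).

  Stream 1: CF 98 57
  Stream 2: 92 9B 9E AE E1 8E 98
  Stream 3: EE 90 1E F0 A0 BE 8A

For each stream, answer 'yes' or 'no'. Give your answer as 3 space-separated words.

Answer: yes no no

Derivation:
Stream 1: decodes cleanly. VALID
Stream 2: error at byte offset 0. INVALID
Stream 3: error at byte offset 2. INVALID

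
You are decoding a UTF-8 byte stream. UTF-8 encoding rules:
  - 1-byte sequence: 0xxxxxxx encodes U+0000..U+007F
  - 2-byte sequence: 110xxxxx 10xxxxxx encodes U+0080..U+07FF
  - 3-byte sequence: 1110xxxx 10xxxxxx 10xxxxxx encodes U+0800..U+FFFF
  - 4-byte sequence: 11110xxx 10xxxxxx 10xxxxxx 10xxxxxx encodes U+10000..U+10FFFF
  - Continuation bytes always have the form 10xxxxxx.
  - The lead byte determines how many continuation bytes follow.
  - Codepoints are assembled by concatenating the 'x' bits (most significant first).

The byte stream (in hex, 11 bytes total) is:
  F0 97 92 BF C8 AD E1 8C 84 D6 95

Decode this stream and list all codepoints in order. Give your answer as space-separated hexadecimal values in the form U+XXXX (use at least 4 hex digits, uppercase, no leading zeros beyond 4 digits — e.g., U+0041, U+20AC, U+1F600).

Byte[0]=F0: 4-byte lead, need 3 cont bytes. acc=0x0
Byte[1]=97: continuation. acc=(acc<<6)|0x17=0x17
Byte[2]=92: continuation. acc=(acc<<6)|0x12=0x5D2
Byte[3]=BF: continuation. acc=(acc<<6)|0x3F=0x174BF
Completed: cp=U+174BF (starts at byte 0)
Byte[4]=C8: 2-byte lead, need 1 cont bytes. acc=0x8
Byte[5]=AD: continuation. acc=(acc<<6)|0x2D=0x22D
Completed: cp=U+022D (starts at byte 4)
Byte[6]=E1: 3-byte lead, need 2 cont bytes. acc=0x1
Byte[7]=8C: continuation. acc=(acc<<6)|0x0C=0x4C
Byte[8]=84: continuation. acc=(acc<<6)|0x04=0x1304
Completed: cp=U+1304 (starts at byte 6)
Byte[9]=D6: 2-byte lead, need 1 cont bytes. acc=0x16
Byte[10]=95: continuation. acc=(acc<<6)|0x15=0x595
Completed: cp=U+0595 (starts at byte 9)

Answer: U+174BF U+022D U+1304 U+0595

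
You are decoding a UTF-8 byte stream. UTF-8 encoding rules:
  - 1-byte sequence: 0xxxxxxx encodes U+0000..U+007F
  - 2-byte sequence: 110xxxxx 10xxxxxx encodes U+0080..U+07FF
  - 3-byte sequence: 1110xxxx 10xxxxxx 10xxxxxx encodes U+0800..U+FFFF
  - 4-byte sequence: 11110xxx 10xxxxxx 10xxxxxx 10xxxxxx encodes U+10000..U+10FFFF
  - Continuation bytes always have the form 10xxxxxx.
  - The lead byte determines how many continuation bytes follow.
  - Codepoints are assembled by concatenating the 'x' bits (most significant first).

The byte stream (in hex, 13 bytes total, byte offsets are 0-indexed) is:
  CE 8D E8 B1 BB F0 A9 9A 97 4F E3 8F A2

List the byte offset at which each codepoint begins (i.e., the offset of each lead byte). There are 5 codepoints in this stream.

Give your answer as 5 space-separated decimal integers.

Byte[0]=CE: 2-byte lead, need 1 cont bytes. acc=0xE
Byte[1]=8D: continuation. acc=(acc<<6)|0x0D=0x38D
Completed: cp=U+038D (starts at byte 0)
Byte[2]=E8: 3-byte lead, need 2 cont bytes. acc=0x8
Byte[3]=B1: continuation. acc=(acc<<6)|0x31=0x231
Byte[4]=BB: continuation. acc=(acc<<6)|0x3B=0x8C7B
Completed: cp=U+8C7B (starts at byte 2)
Byte[5]=F0: 4-byte lead, need 3 cont bytes. acc=0x0
Byte[6]=A9: continuation. acc=(acc<<6)|0x29=0x29
Byte[7]=9A: continuation. acc=(acc<<6)|0x1A=0xA5A
Byte[8]=97: continuation. acc=(acc<<6)|0x17=0x29697
Completed: cp=U+29697 (starts at byte 5)
Byte[9]=4F: 1-byte ASCII. cp=U+004F
Byte[10]=E3: 3-byte lead, need 2 cont bytes. acc=0x3
Byte[11]=8F: continuation. acc=(acc<<6)|0x0F=0xCF
Byte[12]=A2: continuation. acc=(acc<<6)|0x22=0x33E2
Completed: cp=U+33E2 (starts at byte 10)

Answer: 0 2 5 9 10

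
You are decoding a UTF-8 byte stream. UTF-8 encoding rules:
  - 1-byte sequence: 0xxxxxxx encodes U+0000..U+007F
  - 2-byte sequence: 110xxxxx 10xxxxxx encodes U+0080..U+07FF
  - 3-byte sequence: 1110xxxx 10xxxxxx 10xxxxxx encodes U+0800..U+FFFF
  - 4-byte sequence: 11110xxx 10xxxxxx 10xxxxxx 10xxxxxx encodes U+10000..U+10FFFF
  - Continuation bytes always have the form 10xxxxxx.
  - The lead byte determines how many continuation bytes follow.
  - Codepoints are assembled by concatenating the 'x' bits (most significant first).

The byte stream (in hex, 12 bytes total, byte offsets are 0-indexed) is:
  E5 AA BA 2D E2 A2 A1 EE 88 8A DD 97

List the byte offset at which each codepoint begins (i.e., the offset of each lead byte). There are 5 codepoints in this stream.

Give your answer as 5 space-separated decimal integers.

Byte[0]=E5: 3-byte lead, need 2 cont bytes. acc=0x5
Byte[1]=AA: continuation. acc=(acc<<6)|0x2A=0x16A
Byte[2]=BA: continuation. acc=(acc<<6)|0x3A=0x5ABA
Completed: cp=U+5ABA (starts at byte 0)
Byte[3]=2D: 1-byte ASCII. cp=U+002D
Byte[4]=E2: 3-byte lead, need 2 cont bytes. acc=0x2
Byte[5]=A2: continuation. acc=(acc<<6)|0x22=0xA2
Byte[6]=A1: continuation. acc=(acc<<6)|0x21=0x28A1
Completed: cp=U+28A1 (starts at byte 4)
Byte[7]=EE: 3-byte lead, need 2 cont bytes. acc=0xE
Byte[8]=88: continuation. acc=(acc<<6)|0x08=0x388
Byte[9]=8A: continuation. acc=(acc<<6)|0x0A=0xE20A
Completed: cp=U+E20A (starts at byte 7)
Byte[10]=DD: 2-byte lead, need 1 cont bytes. acc=0x1D
Byte[11]=97: continuation. acc=(acc<<6)|0x17=0x757
Completed: cp=U+0757 (starts at byte 10)

Answer: 0 3 4 7 10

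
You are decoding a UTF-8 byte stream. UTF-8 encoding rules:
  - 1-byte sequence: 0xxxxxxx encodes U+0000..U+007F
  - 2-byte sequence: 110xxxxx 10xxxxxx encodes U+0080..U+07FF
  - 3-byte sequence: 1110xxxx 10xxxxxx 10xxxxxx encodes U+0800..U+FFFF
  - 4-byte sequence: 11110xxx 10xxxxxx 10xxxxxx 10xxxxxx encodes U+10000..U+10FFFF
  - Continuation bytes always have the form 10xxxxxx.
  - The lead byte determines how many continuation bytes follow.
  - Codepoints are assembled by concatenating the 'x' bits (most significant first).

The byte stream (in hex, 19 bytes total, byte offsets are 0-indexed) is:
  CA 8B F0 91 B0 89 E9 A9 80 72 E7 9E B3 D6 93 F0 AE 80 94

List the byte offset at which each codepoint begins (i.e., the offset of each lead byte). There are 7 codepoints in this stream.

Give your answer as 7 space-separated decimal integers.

Answer: 0 2 6 9 10 13 15

Derivation:
Byte[0]=CA: 2-byte lead, need 1 cont bytes. acc=0xA
Byte[1]=8B: continuation. acc=(acc<<6)|0x0B=0x28B
Completed: cp=U+028B (starts at byte 0)
Byte[2]=F0: 4-byte lead, need 3 cont bytes. acc=0x0
Byte[3]=91: continuation. acc=(acc<<6)|0x11=0x11
Byte[4]=B0: continuation. acc=(acc<<6)|0x30=0x470
Byte[5]=89: continuation. acc=(acc<<6)|0x09=0x11C09
Completed: cp=U+11C09 (starts at byte 2)
Byte[6]=E9: 3-byte lead, need 2 cont bytes. acc=0x9
Byte[7]=A9: continuation. acc=(acc<<6)|0x29=0x269
Byte[8]=80: continuation. acc=(acc<<6)|0x00=0x9A40
Completed: cp=U+9A40 (starts at byte 6)
Byte[9]=72: 1-byte ASCII. cp=U+0072
Byte[10]=E7: 3-byte lead, need 2 cont bytes. acc=0x7
Byte[11]=9E: continuation. acc=(acc<<6)|0x1E=0x1DE
Byte[12]=B3: continuation. acc=(acc<<6)|0x33=0x77B3
Completed: cp=U+77B3 (starts at byte 10)
Byte[13]=D6: 2-byte lead, need 1 cont bytes. acc=0x16
Byte[14]=93: continuation. acc=(acc<<6)|0x13=0x593
Completed: cp=U+0593 (starts at byte 13)
Byte[15]=F0: 4-byte lead, need 3 cont bytes. acc=0x0
Byte[16]=AE: continuation. acc=(acc<<6)|0x2E=0x2E
Byte[17]=80: continuation. acc=(acc<<6)|0x00=0xB80
Byte[18]=94: continuation. acc=(acc<<6)|0x14=0x2E014
Completed: cp=U+2E014 (starts at byte 15)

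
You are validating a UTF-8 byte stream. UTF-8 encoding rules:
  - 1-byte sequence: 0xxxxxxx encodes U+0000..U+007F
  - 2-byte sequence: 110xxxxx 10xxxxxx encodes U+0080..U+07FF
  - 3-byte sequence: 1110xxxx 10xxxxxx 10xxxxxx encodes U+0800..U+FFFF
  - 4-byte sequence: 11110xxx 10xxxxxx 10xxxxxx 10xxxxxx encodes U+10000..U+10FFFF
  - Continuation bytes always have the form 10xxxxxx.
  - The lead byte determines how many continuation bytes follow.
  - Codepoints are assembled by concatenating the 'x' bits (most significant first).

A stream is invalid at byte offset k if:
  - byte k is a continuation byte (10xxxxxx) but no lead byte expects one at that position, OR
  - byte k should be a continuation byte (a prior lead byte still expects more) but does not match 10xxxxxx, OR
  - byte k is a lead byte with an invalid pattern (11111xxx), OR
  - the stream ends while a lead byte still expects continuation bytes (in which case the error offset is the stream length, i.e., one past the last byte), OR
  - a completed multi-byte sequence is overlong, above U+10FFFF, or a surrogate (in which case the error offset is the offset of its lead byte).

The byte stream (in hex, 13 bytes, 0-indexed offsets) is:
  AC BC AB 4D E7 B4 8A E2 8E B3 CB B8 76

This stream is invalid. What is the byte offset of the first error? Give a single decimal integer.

Byte[0]=AC: INVALID lead byte (not 0xxx/110x/1110/11110)

Answer: 0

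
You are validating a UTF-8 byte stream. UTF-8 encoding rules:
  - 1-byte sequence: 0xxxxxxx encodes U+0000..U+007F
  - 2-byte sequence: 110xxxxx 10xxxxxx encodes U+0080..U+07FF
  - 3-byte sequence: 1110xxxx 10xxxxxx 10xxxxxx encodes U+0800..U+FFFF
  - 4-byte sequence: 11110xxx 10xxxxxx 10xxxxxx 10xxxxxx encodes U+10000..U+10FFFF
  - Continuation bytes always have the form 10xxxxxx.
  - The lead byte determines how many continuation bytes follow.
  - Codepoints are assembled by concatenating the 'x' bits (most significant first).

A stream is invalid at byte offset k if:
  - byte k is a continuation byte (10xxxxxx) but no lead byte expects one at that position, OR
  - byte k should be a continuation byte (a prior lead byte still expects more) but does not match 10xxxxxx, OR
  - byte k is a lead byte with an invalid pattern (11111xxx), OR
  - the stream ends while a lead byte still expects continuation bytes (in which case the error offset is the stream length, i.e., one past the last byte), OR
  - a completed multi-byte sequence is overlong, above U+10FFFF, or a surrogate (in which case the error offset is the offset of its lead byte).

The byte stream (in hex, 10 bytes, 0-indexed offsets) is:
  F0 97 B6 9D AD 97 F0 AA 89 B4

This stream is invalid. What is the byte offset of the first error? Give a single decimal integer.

Answer: 4

Derivation:
Byte[0]=F0: 4-byte lead, need 3 cont bytes. acc=0x0
Byte[1]=97: continuation. acc=(acc<<6)|0x17=0x17
Byte[2]=B6: continuation. acc=(acc<<6)|0x36=0x5F6
Byte[3]=9D: continuation. acc=(acc<<6)|0x1D=0x17D9D
Completed: cp=U+17D9D (starts at byte 0)
Byte[4]=AD: INVALID lead byte (not 0xxx/110x/1110/11110)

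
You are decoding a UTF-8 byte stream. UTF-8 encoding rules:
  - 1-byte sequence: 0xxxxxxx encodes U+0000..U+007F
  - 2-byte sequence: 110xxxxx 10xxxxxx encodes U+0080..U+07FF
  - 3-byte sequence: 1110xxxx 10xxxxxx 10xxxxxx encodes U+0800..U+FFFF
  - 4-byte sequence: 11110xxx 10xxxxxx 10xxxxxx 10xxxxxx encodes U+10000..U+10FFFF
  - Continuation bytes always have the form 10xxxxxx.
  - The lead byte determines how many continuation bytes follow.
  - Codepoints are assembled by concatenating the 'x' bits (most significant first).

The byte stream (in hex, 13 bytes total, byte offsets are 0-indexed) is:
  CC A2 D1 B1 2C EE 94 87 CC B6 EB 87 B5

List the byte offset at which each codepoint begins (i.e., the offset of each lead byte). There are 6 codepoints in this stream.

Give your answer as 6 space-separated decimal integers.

Answer: 0 2 4 5 8 10

Derivation:
Byte[0]=CC: 2-byte lead, need 1 cont bytes. acc=0xC
Byte[1]=A2: continuation. acc=(acc<<6)|0x22=0x322
Completed: cp=U+0322 (starts at byte 0)
Byte[2]=D1: 2-byte lead, need 1 cont bytes. acc=0x11
Byte[3]=B1: continuation. acc=(acc<<6)|0x31=0x471
Completed: cp=U+0471 (starts at byte 2)
Byte[4]=2C: 1-byte ASCII. cp=U+002C
Byte[5]=EE: 3-byte lead, need 2 cont bytes. acc=0xE
Byte[6]=94: continuation. acc=(acc<<6)|0x14=0x394
Byte[7]=87: continuation. acc=(acc<<6)|0x07=0xE507
Completed: cp=U+E507 (starts at byte 5)
Byte[8]=CC: 2-byte lead, need 1 cont bytes. acc=0xC
Byte[9]=B6: continuation. acc=(acc<<6)|0x36=0x336
Completed: cp=U+0336 (starts at byte 8)
Byte[10]=EB: 3-byte lead, need 2 cont bytes. acc=0xB
Byte[11]=87: continuation. acc=(acc<<6)|0x07=0x2C7
Byte[12]=B5: continuation. acc=(acc<<6)|0x35=0xB1F5
Completed: cp=U+B1F5 (starts at byte 10)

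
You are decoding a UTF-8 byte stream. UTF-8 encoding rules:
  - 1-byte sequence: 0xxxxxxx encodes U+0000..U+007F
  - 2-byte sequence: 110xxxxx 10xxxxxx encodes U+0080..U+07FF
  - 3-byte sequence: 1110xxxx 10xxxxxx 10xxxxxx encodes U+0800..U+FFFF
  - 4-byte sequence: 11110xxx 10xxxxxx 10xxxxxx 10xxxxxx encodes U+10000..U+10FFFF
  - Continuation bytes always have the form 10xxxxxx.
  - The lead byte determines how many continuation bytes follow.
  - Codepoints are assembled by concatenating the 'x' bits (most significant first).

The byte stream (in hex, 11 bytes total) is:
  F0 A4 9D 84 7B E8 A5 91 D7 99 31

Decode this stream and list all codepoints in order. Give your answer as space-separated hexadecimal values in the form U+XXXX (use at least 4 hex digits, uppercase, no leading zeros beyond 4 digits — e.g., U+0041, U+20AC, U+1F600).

Answer: U+24744 U+007B U+8951 U+05D9 U+0031

Derivation:
Byte[0]=F0: 4-byte lead, need 3 cont bytes. acc=0x0
Byte[1]=A4: continuation. acc=(acc<<6)|0x24=0x24
Byte[2]=9D: continuation. acc=(acc<<6)|0x1D=0x91D
Byte[3]=84: continuation. acc=(acc<<6)|0x04=0x24744
Completed: cp=U+24744 (starts at byte 0)
Byte[4]=7B: 1-byte ASCII. cp=U+007B
Byte[5]=E8: 3-byte lead, need 2 cont bytes. acc=0x8
Byte[6]=A5: continuation. acc=(acc<<6)|0x25=0x225
Byte[7]=91: continuation. acc=(acc<<6)|0x11=0x8951
Completed: cp=U+8951 (starts at byte 5)
Byte[8]=D7: 2-byte lead, need 1 cont bytes. acc=0x17
Byte[9]=99: continuation. acc=(acc<<6)|0x19=0x5D9
Completed: cp=U+05D9 (starts at byte 8)
Byte[10]=31: 1-byte ASCII. cp=U+0031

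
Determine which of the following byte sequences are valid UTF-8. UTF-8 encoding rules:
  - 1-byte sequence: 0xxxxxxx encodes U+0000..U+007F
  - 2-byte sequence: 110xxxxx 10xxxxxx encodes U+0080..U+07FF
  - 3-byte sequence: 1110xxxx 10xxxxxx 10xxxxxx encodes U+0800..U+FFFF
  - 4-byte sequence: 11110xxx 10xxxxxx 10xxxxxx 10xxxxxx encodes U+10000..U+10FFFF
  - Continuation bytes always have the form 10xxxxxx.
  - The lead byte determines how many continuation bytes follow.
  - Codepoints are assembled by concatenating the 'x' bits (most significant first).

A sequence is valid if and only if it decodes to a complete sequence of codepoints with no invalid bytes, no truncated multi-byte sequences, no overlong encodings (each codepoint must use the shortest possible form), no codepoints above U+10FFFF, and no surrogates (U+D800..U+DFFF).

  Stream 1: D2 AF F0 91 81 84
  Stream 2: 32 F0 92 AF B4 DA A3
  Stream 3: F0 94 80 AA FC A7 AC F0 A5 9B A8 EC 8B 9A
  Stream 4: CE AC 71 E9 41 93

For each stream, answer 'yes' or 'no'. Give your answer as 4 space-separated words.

Answer: yes yes no no

Derivation:
Stream 1: decodes cleanly. VALID
Stream 2: decodes cleanly. VALID
Stream 3: error at byte offset 4. INVALID
Stream 4: error at byte offset 4. INVALID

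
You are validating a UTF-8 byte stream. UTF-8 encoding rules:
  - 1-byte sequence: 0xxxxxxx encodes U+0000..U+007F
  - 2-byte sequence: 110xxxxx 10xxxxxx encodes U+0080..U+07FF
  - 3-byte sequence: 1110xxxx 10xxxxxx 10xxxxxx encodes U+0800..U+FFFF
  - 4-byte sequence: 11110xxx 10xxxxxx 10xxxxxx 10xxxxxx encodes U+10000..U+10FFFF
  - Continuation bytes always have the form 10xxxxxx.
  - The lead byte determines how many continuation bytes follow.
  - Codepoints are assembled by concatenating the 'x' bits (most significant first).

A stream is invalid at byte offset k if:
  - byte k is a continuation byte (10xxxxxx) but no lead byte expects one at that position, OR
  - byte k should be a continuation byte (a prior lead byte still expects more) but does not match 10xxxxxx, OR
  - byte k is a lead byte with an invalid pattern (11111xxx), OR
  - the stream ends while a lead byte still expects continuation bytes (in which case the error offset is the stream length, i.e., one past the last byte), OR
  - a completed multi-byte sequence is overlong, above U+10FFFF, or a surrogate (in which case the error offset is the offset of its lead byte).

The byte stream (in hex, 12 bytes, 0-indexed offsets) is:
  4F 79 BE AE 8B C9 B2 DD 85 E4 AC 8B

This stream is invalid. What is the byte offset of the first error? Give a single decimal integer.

Answer: 2

Derivation:
Byte[0]=4F: 1-byte ASCII. cp=U+004F
Byte[1]=79: 1-byte ASCII. cp=U+0079
Byte[2]=BE: INVALID lead byte (not 0xxx/110x/1110/11110)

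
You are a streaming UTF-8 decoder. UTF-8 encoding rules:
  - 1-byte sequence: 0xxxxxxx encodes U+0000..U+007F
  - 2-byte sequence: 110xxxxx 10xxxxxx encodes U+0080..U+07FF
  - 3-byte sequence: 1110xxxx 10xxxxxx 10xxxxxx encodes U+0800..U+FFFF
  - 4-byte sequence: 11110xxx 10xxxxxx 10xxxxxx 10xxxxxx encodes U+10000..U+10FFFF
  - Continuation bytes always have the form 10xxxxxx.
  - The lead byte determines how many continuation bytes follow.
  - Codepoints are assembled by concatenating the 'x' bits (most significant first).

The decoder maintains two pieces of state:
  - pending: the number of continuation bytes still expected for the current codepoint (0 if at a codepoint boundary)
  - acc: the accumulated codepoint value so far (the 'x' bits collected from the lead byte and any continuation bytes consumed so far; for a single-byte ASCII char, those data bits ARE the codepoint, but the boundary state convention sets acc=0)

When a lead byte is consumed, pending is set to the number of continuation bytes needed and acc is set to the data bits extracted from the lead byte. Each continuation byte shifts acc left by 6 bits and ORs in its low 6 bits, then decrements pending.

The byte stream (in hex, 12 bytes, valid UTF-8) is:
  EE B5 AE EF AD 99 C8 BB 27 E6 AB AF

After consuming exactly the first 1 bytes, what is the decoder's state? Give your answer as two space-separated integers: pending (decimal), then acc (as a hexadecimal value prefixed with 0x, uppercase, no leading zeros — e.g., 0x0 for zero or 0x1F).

Byte[0]=EE: 3-byte lead. pending=2, acc=0xE

Answer: 2 0xE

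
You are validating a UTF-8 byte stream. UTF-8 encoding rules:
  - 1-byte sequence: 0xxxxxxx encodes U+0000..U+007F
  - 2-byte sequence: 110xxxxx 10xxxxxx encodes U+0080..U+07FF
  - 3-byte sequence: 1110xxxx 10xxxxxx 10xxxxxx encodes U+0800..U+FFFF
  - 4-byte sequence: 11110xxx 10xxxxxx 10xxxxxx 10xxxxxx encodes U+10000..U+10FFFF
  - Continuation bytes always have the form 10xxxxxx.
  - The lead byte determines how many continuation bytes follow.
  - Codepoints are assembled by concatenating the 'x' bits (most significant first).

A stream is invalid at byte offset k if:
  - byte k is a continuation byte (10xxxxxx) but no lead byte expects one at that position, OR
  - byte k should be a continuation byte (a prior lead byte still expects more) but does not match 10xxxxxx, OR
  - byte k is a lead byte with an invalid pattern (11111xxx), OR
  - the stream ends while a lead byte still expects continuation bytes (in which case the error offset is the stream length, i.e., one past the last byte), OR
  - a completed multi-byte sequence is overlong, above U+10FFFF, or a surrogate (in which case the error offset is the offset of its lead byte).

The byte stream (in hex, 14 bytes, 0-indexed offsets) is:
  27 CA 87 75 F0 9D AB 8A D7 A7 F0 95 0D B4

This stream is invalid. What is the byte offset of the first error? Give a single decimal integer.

Answer: 12

Derivation:
Byte[0]=27: 1-byte ASCII. cp=U+0027
Byte[1]=CA: 2-byte lead, need 1 cont bytes. acc=0xA
Byte[2]=87: continuation. acc=(acc<<6)|0x07=0x287
Completed: cp=U+0287 (starts at byte 1)
Byte[3]=75: 1-byte ASCII. cp=U+0075
Byte[4]=F0: 4-byte lead, need 3 cont bytes. acc=0x0
Byte[5]=9D: continuation. acc=(acc<<6)|0x1D=0x1D
Byte[6]=AB: continuation. acc=(acc<<6)|0x2B=0x76B
Byte[7]=8A: continuation. acc=(acc<<6)|0x0A=0x1DACA
Completed: cp=U+1DACA (starts at byte 4)
Byte[8]=D7: 2-byte lead, need 1 cont bytes. acc=0x17
Byte[9]=A7: continuation. acc=(acc<<6)|0x27=0x5E7
Completed: cp=U+05E7 (starts at byte 8)
Byte[10]=F0: 4-byte lead, need 3 cont bytes. acc=0x0
Byte[11]=95: continuation. acc=(acc<<6)|0x15=0x15
Byte[12]=0D: expected 10xxxxxx continuation. INVALID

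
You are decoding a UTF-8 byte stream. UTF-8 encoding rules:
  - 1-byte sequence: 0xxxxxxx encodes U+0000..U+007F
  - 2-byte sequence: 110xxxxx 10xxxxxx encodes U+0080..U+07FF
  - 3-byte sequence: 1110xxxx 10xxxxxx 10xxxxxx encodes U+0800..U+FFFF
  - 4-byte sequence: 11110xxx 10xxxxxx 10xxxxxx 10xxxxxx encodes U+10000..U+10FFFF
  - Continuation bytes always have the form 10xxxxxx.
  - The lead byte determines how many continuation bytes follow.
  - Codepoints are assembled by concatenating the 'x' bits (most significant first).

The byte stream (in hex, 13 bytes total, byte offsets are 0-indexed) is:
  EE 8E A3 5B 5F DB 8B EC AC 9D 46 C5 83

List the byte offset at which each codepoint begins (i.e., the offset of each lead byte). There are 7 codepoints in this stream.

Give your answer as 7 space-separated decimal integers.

Byte[0]=EE: 3-byte lead, need 2 cont bytes. acc=0xE
Byte[1]=8E: continuation. acc=(acc<<6)|0x0E=0x38E
Byte[2]=A3: continuation. acc=(acc<<6)|0x23=0xE3A3
Completed: cp=U+E3A3 (starts at byte 0)
Byte[3]=5B: 1-byte ASCII. cp=U+005B
Byte[4]=5F: 1-byte ASCII. cp=U+005F
Byte[5]=DB: 2-byte lead, need 1 cont bytes. acc=0x1B
Byte[6]=8B: continuation. acc=(acc<<6)|0x0B=0x6CB
Completed: cp=U+06CB (starts at byte 5)
Byte[7]=EC: 3-byte lead, need 2 cont bytes. acc=0xC
Byte[8]=AC: continuation. acc=(acc<<6)|0x2C=0x32C
Byte[9]=9D: continuation. acc=(acc<<6)|0x1D=0xCB1D
Completed: cp=U+CB1D (starts at byte 7)
Byte[10]=46: 1-byte ASCII. cp=U+0046
Byte[11]=C5: 2-byte lead, need 1 cont bytes. acc=0x5
Byte[12]=83: continuation. acc=(acc<<6)|0x03=0x143
Completed: cp=U+0143 (starts at byte 11)

Answer: 0 3 4 5 7 10 11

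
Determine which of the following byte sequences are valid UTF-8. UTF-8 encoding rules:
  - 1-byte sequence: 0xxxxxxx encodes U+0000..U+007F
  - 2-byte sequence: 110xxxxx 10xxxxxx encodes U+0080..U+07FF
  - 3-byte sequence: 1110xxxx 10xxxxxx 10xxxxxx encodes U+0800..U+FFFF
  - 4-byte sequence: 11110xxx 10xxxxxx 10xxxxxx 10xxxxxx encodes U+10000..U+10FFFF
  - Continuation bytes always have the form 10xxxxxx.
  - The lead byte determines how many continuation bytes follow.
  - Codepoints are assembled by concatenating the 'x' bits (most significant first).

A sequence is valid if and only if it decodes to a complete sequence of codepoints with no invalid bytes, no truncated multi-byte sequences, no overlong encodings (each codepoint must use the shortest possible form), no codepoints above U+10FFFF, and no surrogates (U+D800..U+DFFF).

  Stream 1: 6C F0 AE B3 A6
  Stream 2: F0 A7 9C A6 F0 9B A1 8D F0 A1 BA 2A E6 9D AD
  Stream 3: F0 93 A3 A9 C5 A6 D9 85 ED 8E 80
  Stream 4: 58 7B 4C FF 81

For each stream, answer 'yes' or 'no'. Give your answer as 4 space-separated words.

Answer: yes no yes no

Derivation:
Stream 1: decodes cleanly. VALID
Stream 2: error at byte offset 11. INVALID
Stream 3: decodes cleanly. VALID
Stream 4: error at byte offset 3. INVALID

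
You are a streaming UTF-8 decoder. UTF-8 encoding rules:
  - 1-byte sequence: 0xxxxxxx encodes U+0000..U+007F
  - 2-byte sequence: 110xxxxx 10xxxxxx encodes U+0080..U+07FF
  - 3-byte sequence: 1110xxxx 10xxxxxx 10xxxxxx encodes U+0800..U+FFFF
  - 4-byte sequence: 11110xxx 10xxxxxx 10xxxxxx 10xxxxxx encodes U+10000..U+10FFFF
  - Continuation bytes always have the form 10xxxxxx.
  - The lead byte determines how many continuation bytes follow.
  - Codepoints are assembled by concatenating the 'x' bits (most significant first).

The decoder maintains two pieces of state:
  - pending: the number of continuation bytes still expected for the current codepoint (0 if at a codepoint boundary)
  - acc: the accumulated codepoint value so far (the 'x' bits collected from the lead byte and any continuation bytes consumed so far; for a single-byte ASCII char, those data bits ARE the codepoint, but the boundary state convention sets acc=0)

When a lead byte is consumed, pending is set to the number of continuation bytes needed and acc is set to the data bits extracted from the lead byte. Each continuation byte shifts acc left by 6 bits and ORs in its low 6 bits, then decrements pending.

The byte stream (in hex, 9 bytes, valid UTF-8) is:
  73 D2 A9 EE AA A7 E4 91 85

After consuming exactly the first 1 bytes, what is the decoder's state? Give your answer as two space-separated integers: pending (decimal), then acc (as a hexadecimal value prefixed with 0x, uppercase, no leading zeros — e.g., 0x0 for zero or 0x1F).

Answer: 0 0x0

Derivation:
Byte[0]=73: 1-byte. pending=0, acc=0x0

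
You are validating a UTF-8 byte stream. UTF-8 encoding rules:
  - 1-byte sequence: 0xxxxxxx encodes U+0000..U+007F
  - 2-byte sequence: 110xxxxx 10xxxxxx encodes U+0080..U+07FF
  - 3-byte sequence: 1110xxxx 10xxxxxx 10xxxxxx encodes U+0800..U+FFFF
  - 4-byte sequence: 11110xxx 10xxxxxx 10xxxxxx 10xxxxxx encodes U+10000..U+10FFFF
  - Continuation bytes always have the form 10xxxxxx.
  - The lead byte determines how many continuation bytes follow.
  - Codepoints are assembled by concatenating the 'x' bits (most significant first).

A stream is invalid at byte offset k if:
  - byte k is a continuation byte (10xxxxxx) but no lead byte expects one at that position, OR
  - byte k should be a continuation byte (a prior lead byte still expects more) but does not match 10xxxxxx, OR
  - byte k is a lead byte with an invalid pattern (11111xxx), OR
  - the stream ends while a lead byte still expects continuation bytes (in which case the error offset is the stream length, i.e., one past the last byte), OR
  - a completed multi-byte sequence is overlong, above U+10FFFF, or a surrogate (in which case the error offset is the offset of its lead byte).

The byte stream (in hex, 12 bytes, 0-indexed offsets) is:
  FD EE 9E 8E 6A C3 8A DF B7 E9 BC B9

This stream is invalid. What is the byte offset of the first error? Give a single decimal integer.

Byte[0]=FD: INVALID lead byte (not 0xxx/110x/1110/11110)

Answer: 0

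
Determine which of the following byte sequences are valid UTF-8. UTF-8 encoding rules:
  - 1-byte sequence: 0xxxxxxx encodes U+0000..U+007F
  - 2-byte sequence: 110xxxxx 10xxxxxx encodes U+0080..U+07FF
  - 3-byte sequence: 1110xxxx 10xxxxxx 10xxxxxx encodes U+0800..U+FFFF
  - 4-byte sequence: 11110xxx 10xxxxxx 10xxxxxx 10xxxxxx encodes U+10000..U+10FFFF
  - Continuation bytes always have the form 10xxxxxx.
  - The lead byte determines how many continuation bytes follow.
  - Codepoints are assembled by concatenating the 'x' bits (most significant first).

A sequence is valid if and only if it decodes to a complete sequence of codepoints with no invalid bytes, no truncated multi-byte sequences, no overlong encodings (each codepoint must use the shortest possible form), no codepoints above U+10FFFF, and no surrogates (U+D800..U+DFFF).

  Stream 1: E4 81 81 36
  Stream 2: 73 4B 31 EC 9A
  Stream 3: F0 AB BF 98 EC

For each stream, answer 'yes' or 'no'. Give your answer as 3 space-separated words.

Answer: yes no no

Derivation:
Stream 1: decodes cleanly. VALID
Stream 2: error at byte offset 5. INVALID
Stream 3: error at byte offset 5. INVALID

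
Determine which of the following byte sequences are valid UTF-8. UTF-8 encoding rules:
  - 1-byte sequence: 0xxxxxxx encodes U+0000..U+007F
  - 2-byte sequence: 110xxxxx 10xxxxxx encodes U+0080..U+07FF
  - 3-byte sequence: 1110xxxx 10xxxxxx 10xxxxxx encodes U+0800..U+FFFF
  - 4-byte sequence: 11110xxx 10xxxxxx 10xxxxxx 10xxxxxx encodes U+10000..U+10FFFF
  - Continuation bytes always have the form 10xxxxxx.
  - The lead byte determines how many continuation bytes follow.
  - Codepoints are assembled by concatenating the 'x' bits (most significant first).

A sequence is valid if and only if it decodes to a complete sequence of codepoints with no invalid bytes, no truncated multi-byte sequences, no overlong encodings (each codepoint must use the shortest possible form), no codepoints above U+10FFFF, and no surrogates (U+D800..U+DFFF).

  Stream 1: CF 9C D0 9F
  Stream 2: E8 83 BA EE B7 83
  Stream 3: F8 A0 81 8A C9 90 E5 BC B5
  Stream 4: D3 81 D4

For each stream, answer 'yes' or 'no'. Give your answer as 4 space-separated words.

Answer: yes yes no no

Derivation:
Stream 1: decodes cleanly. VALID
Stream 2: decodes cleanly. VALID
Stream 3: error at byte offset 0. INVALID
Stream 4: error at byte offset 3. INVALID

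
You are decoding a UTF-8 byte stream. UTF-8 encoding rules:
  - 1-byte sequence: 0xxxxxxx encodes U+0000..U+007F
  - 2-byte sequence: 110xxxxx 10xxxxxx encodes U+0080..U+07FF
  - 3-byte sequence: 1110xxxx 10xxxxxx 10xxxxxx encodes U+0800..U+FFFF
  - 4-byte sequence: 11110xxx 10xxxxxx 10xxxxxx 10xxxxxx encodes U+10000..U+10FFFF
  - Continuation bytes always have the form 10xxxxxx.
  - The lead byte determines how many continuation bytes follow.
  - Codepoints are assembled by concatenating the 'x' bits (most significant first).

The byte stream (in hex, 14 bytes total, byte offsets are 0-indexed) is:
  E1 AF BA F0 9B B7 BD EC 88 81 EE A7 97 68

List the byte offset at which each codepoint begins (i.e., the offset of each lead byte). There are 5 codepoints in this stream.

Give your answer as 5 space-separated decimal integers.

Byte[0]=E1: 3-byte lead, need 2 cont bytes. acc=0x1
Byte[1]=AF: continuation. acc=(acc<<6)|0x2F=0x6F
Byte[2]=BA: continuation. acc=(acc<<6)|0x3A=0x1BFA
Completed: cp=U+1BFA (starts at byte 0)
Byte[3]=F0: 4-byte lead, need 3 cont bytes. acc=0x0
Byte[4]=9B: continuation. acc=(acc<<6)|0x1B=0x1B
Byte[5]=B7: continuation. acc=(acc<<6)|0x37=0x6F7
Byte[6]=BD: continuation. acc=(acc<<6)|0x3D=0x1BDFD
Completed: cp=U+1BDFD (starts at byte 3)
Byte[7]=EC: 3-byte lead, need 2 cont bytes. acc=0xC
Byte[8]=88: continuation. acc=(acc<<6)|0x08=0x308
Byte[9]=81: continuation. acc=(acc<<6)|0x01=0xC201
Completed: cp=U+C201 (starts at byte 7)
Byte[10]=EE: 3-byte lead, need 2 cont bytes. acc=0xE
Byte[11]=A7: continuation. acc=(acc<<6)|0x27=0x3A7
Byte[12]=97: continuation. acc=(acc<<6)|0x17=0xE9D7
Completed: cp=U+E9D7 (starts at byte 10)
Byte[13]=68: 1-byte ASCII. cp=U+0068

Answer: 0 3 7 10 13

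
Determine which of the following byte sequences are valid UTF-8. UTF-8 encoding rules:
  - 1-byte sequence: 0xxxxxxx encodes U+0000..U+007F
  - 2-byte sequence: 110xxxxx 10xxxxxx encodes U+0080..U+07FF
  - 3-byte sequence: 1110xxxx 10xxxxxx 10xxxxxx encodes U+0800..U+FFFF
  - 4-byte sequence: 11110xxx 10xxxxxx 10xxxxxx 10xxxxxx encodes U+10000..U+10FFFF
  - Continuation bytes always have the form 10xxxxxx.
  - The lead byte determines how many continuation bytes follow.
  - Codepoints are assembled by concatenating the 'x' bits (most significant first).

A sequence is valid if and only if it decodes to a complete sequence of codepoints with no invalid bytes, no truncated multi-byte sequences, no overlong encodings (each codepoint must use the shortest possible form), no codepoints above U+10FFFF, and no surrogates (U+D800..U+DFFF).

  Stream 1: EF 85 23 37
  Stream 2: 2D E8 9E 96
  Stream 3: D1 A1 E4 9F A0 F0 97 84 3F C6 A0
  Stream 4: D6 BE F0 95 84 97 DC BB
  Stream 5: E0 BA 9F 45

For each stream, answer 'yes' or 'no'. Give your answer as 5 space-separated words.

Answer: no yes no yes yes

Derivation:
Stream 1: error at byte offset 2. INVALID
Stream 2: decodes cleanly. VALID
Stream 3: error at byte offset 8. INVALID
Stream 4: decodes cleanly. VALID
Stream 5: decodes cleanly. VALID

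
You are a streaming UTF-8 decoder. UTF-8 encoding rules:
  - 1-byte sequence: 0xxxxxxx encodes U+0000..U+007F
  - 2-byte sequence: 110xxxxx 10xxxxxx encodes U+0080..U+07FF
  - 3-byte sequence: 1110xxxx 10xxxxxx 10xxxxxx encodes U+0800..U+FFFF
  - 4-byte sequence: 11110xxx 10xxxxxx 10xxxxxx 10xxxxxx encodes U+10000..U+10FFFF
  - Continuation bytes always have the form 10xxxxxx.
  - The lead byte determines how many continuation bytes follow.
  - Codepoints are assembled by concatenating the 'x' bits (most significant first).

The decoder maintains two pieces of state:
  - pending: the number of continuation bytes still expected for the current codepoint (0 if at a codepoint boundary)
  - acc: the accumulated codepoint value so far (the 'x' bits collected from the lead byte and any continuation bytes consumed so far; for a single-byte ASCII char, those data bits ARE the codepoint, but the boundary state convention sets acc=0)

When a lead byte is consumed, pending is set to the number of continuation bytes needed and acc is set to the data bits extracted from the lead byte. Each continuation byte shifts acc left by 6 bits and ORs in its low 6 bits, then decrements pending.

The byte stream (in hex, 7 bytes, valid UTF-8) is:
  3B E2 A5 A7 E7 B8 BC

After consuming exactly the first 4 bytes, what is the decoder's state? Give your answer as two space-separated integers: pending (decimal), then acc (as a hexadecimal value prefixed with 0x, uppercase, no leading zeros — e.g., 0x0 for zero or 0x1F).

Byte[0]=3B: 1-byte. pending=0, acc=0x0
Byte[1]=E2: 3-byte lead. pending=2, acc=0x2
Byte[2]=A5: continuation. acc=(acc<<6)|0x25=0xA5, pending=1
Byte[3]=A7: continuation. acc=(acc<<6)|0x27=0x2967, pending=0

Answer: 0 0x2967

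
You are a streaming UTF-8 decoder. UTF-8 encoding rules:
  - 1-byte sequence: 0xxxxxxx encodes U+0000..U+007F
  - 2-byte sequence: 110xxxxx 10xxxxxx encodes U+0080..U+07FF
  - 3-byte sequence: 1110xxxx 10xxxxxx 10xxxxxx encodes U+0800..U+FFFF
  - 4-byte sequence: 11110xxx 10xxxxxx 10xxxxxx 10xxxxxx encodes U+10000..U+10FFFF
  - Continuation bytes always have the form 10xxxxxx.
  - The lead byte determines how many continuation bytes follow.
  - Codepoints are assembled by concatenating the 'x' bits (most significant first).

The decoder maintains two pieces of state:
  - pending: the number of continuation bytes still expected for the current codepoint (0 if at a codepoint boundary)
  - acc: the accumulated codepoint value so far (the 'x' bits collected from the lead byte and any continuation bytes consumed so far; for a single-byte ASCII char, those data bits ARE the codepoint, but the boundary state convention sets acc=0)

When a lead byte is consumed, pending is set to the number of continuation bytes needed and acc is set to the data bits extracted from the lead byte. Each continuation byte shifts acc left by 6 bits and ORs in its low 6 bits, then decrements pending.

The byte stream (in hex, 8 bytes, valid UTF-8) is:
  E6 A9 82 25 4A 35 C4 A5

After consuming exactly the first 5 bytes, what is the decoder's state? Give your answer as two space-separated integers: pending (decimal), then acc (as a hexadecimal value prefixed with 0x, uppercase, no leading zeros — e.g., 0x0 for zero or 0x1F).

Answer: 0 0x0

Derivation:
Byte[0]=E6: 3-byte lead. pending=2, acc=0x6
Byte[1]=A9: continuation. acc=(acc<<6)|0x29=0x1A9, pending=1
Byte[2]=82: continuation. acc=(acc<<6)|0x02=0x6A42, pending=0
Byte[3]=25: 1-byte. pending=0, acc=0x0
Byte[4]=4A: 1-byte. pending=0, acc=0x0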